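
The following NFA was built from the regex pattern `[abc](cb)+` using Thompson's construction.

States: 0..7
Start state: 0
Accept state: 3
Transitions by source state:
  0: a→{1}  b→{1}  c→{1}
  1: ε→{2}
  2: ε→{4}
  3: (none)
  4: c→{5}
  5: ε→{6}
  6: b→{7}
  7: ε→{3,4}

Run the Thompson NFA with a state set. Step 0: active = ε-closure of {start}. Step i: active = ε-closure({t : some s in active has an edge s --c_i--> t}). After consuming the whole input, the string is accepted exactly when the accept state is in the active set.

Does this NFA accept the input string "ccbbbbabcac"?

S₀ = ε-closure({0}) = {0}
'c' @ 1: {1,2,4}
'c' @ 2: {5,6}
'b' @ 3: {3,4,7}  ✓accept
'b' @ 4: {}  — state set empty
rest 'bbabcac' ignored (set empty)
final: {}; accept 3 not in set

Answer: REJECT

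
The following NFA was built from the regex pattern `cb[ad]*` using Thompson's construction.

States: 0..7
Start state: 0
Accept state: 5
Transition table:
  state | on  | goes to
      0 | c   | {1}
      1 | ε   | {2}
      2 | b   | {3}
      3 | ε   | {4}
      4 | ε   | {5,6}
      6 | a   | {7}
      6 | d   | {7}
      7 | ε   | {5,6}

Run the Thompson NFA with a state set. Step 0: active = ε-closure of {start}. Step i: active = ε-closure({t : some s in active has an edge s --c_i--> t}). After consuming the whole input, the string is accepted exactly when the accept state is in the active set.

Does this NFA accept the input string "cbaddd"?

S₀ = ε-closure({0}) = {0}
'c' @ 1: {1,2}
'b' @ 2: {3,4,5,6}  (accept∈set)
'a' @ 3: {5,6,7}  (accept∈set)
'd' @ 4: {5,6,7}  (accept∈set)
'd' @ 5: {5,6,7}  (accept∈set)
'd' @ 6: {5,6,7}  (accept∈set)
final: {5,6,7}; accept 5 in set

Answer: ACCEPT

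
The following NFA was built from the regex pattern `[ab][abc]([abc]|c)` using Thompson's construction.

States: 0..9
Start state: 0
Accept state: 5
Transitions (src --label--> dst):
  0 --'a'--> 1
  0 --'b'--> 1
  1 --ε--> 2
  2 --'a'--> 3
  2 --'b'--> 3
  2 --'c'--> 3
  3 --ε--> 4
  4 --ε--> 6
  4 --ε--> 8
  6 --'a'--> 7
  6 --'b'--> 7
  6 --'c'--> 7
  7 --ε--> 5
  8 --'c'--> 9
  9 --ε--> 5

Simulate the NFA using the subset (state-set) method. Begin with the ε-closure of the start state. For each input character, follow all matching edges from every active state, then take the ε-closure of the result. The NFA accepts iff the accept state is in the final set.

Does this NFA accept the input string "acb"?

Answer: ACCEPT

Steps:
S₀ = ε-closure({0}) = {0}
'a' @ 1: {1,2}
'c' @ 2: {3,4,6,8}
'b' @ 3: {5,7}  [accepting]
end set {5,7} — state 5 in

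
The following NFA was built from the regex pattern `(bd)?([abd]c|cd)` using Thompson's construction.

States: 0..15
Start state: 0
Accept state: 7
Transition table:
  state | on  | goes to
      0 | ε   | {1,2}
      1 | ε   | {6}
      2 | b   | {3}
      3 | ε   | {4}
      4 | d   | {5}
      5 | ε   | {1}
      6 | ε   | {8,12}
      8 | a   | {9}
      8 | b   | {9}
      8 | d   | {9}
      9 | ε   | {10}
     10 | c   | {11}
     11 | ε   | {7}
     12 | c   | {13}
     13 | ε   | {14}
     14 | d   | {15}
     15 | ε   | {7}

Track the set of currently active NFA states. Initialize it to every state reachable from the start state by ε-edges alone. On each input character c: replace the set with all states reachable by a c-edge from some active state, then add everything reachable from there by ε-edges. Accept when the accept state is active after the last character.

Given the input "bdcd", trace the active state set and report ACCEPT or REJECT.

initial (ε-close {0}): {0,1,2,6,8,12}
'b' @ 1: {3,4,9,10}
'd' @ 2: {1,5,6,8,12}
'c' @ 3: {13,14}
'd' @ 4: {7,15}  [accepting]
end set {7,15} — state 7 in

Answer: ACCEPT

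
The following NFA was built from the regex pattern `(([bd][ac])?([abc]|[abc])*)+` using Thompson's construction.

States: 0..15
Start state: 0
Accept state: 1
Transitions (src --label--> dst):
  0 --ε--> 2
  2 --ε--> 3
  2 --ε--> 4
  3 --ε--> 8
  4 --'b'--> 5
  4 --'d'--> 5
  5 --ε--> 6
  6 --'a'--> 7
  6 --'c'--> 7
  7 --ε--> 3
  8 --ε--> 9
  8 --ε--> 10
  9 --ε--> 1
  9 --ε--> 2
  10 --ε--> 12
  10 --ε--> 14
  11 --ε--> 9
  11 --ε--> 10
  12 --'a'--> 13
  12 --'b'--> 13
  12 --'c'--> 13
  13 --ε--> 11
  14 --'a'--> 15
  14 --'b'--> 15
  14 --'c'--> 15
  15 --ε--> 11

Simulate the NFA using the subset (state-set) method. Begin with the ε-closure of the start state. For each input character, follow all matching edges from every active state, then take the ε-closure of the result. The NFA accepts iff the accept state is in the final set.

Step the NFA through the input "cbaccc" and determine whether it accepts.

Answer: ACCEPT

Trace:
initial (ε-close {0}): {0,1,2,3,4,8,9,10,12,14}
'c' @ 1: {1,2,3,4,8,9,10,11,12,13,14,15}  (accept∈set)
'b' @ 2: {1,2,3,4,5,6,8,9,10,11,12,13,14,15}  (accept∈set)
'a' @ 3: {1,2,3,4,7,8,9,10,11,12,13,14,15}  (accept∈set)
'c' @ 4: {1,2,3,4,8,9,10,11,12,13,14,15}  (accept∈set)
'c' @ 5: {1,2,3,4,8,9,10,11,12,13,14,15}  (accept∈set)
'c' @ 6: {1,2,3,4,8,9,10,11,12,13,14,15}  (accept∈set)
after full input: {1,2,3,4,8,9,10,11,12,13,14,15}  (accept=1 in)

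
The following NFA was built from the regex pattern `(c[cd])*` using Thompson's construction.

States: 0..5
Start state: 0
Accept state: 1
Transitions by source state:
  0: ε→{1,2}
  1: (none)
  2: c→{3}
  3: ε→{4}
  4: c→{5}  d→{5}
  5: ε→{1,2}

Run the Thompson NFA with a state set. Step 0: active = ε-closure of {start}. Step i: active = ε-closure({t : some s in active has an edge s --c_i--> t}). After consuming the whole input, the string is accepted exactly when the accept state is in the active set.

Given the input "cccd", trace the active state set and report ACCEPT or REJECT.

Answer: ACCEPT

Trace:
start: ε-closure({0}) = {0,1,2}
'c' @ 1: {3,4}
'c' @ 2: {1,2,5}  ✓accept
'c' @ 3: {3,4}
'd' @ 4: {1,2,5}  ✓accept
final: {1,2,5}; accept 1 in set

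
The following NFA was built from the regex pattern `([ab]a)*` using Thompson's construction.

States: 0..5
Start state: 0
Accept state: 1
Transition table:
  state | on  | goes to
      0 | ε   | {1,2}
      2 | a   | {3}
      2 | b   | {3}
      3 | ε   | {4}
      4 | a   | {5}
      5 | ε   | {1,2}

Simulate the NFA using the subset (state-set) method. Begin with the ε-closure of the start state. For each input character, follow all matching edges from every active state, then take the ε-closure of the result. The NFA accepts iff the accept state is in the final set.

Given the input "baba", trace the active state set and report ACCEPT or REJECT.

start: ε-closure({0}) = {0,1,2}
'b' @ 1: {3,4}
'a' @ 2: {1,2,5}  [accepting]
'b' @ 3: {3,4}
'a' @ 4: {1,2,5}  [accepting]
final: {1,2,5}; accept 1 in set

Answer: ACCEPT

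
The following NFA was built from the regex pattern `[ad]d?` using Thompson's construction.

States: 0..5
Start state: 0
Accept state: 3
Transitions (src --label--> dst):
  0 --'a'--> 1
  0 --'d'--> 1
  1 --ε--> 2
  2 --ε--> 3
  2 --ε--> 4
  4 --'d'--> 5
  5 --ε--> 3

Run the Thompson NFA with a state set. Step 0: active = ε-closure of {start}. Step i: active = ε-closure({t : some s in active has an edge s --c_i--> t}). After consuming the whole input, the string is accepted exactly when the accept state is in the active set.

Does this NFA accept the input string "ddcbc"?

initial (ε-close {0}): {0}
'd' @ 1: {1,2,3,4}  ✓accept
'd' @ 2: {3,5}  ✓accept
'c' @ 3: {}  — state set empty
rest 'bc' ignored (set empty)
end set {} — state 3 not in

Answer: REJECT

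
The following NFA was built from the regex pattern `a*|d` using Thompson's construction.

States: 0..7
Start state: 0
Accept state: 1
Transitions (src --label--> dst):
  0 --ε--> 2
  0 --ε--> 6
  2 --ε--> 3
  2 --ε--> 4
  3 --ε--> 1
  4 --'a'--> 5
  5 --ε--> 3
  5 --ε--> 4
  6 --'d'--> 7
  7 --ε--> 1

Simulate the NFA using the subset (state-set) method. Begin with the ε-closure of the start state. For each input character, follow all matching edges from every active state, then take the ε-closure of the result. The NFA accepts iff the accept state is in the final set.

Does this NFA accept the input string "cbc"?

S₀ = ε-closure({0}) = {0,1,2,3,4,6}
'c' @ 1: {}  — dead — no transitions
rest 'bc' ignored (set empty)
after full input: {}  (accept=1 not in)

Answer: REJECT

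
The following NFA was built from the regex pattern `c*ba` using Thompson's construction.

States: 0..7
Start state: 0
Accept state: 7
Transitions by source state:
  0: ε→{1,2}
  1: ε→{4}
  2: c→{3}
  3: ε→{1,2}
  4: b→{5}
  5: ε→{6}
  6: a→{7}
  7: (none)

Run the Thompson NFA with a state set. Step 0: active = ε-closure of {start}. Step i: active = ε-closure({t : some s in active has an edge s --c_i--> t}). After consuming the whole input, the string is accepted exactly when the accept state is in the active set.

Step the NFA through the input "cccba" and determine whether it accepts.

start: ε-closure({0}) = {0,1,2,4}
'c' @ 1: {1,2,3,4}
'c' @ 2: {1,2,3,4}
'c' @ 3: {1,2,3,4}
'b' @ 4: {5,6}
'a' @ 5: {7}  ✓accept
final: {7}; accept 7 in set

Answer: ACCEPT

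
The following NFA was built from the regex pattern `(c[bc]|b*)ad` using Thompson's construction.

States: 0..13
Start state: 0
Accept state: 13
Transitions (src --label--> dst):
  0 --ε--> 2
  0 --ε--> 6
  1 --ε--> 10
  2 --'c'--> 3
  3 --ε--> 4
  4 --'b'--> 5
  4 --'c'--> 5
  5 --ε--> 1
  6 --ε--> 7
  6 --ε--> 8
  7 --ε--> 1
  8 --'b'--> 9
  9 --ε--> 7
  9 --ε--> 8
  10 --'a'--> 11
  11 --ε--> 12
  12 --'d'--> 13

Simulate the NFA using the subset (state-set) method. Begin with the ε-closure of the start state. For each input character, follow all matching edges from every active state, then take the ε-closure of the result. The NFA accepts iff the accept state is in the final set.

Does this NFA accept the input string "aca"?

Answer: REJECT

Trace:
initial (ε-close {0}): {0,1,2,6,7,8,10}
'a' @ 1: {11,12}
'c' @ 2: {}  — dead — no transitions
rest 'a' ignored (set empty)
after full input: {}  (accept=13 not in)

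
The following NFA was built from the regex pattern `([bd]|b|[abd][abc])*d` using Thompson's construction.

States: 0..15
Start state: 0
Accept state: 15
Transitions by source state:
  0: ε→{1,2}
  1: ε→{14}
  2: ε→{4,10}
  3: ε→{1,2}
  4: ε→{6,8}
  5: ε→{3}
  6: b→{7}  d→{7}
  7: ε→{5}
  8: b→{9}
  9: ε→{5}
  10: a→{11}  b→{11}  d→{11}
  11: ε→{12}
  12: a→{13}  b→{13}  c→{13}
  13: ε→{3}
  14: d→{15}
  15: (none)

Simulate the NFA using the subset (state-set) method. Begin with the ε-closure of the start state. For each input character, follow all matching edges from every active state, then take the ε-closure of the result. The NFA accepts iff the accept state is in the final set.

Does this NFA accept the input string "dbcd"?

Answer: ACCEPT

Derivation:
initial (ε-close {0}): {0,1,2,4,6,8,10,14}
'd' @ 1: {1,2,3,4,5,6,7,8,10,11,12,14,15}  [accepting]
'b' @ 2: {1,2,3,4,5,6,7,8,9,10,11,12,13,14}
'c' @ 3: {1,2,3,4,6,8,10,13,14}
'd' @ 4: {1,2,3,4,5,6,7,8,10,11,12,14,15}  [accepting]
final: {1,2,3,4,5,6,7,8,10,11,12,14,15}; accept 15 in set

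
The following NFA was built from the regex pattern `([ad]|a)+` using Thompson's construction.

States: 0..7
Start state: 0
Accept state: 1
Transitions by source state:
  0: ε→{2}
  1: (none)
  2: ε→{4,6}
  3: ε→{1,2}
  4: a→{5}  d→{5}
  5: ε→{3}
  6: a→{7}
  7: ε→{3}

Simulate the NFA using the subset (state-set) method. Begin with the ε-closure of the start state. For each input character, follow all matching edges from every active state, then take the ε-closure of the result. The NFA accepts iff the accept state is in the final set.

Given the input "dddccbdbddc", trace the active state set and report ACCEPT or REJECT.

S₀ = ε-closure({0}) = {0,2,4,6}
'd' @ 1: {1,2,3,4,5,6}  ✓accept
'd' @ 2: {1,2,3,4,5,6}  ✓accept
'd' @ 3: {1,2,3,4,5,6}  ✓accept
'c' @ 4: {}  — no active states
rest 'cbdbddc' ignored (set empty)
final: {}; accept 1 not in set

Answer: REJECT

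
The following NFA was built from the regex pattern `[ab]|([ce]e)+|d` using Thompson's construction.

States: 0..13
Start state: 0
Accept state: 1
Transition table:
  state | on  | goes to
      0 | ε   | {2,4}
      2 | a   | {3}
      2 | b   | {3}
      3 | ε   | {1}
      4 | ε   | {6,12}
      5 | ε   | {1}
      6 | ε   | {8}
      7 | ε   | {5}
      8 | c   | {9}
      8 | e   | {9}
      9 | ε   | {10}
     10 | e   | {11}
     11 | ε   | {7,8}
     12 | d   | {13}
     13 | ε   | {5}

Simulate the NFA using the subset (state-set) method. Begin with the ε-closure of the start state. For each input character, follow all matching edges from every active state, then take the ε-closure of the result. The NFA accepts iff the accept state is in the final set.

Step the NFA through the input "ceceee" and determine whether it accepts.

initial (ε-close {0}): {0,2,4,6,8,12}
'c' @ 1: {9,10}
'e' @ 2: {1,5,7,8,11}  ✓accept
'c' @ 3: {9,10}
'e' @ 4: {1,5,7,8,11}  ✓accept
'e' @ 5: {9,10}
'e' @ 6: {1,5,7,8,11}  ✓accept
after full input: {1,5,7,8,11}  (accept=1 in)

Answer: ACCEPT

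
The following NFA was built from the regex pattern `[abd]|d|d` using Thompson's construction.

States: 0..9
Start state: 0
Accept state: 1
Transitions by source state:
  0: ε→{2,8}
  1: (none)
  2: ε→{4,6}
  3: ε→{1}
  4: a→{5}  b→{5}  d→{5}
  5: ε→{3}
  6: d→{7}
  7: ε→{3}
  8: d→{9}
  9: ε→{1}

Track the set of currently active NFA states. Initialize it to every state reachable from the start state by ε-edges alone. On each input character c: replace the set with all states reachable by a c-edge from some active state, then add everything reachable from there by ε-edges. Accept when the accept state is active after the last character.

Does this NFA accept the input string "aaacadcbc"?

Answer: REJECT

Trace:
start: ε-closure({0}) = {0,2,4,6,8}
'a' @ 1: {1,3,5}  ✓accept
'a' @ 2: {}  — dead — no transitions
rest 'acadcbc' ignored (set empty)
after full input: {}  (accept=1 not in)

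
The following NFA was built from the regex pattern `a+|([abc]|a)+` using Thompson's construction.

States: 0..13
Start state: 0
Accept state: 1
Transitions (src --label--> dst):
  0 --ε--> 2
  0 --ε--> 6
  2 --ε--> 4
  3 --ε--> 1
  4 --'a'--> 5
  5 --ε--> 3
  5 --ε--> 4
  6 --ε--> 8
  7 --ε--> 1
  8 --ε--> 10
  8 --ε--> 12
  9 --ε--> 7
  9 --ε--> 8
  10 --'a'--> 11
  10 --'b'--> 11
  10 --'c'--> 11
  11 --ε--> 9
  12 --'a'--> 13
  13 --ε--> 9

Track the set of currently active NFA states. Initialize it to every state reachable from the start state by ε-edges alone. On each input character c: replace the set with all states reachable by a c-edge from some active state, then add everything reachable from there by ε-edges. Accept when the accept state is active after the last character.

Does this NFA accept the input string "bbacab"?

Answer: ACCEPT

Derivation:
initial (ε-close {0}): {0,2,4,6,8,10,12}
'b' @ 1: {1,7,8,9,10,11,12}  [accepting]
'b' @ 2: {1,7,8,9,10,11,12}  [accepting]
'a' @ 3: {1,7,8,9,10,11,12,13}  [accepting]
'c' @ 4: {1,7,8,9,10,11,12}  [accepting]
'a' @ 5: {1,7,8,9,10,11,12,13}  [accepting]
'b' @ 6: {1,7,8,9,10,11,12}  [accepting]
after full input: {1,7,8,9,10,11,12}  (accept=1 in)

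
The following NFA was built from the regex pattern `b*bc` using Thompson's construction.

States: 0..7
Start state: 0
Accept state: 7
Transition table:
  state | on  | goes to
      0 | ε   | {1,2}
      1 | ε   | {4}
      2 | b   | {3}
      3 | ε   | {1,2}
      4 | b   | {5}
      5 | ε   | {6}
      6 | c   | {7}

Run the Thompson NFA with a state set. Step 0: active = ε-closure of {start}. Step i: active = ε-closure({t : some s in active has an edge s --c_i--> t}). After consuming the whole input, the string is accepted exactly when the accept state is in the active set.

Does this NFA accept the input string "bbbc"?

Answer: ACCEPT

Steps:
S₀ = ε-closure({0}) = {0,1,2,4}
'b' @ 1: {1,2,3,4,5,6}
'b' @ 2: {1,2,3,4,5,6}
'b' @ 3: {1,2,3,4,5,6}
'c' @ 4: {7}  (accept∈set)
after full input: {7}  (accept=7 in)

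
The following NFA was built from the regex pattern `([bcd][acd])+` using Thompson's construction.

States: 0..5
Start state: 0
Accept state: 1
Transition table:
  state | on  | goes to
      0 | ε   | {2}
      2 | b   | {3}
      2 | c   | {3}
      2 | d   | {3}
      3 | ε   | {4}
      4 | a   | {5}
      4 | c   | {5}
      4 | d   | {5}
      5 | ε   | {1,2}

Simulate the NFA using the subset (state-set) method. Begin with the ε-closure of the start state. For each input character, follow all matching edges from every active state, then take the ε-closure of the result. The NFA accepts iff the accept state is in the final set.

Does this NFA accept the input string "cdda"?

Answer: ACCEPT

Derivation:
S₀ = ε-closure({0}) = {0,2}
'c' @ 1: {3,4}
'd' @ 2: {1,2,5}  [accepting]
'd' @ 3: {3,4}
'a' @ 4: {1,2,5}  [accepting]
final: {1,2,5}; accept 1 in set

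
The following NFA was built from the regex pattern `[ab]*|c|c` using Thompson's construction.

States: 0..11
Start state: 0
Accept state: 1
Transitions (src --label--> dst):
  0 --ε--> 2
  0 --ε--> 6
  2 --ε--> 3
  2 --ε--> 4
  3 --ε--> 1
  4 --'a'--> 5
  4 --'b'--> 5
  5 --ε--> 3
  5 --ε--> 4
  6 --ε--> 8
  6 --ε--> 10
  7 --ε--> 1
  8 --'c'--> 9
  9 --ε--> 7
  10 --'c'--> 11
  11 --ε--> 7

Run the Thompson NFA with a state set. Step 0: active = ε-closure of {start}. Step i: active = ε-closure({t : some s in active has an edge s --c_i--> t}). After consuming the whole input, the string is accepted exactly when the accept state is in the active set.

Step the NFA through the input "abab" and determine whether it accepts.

Answer: ACCEPT

Trace:
initial (ε-close {0}): {0,1,2,3,4,6,8,10}
'a' @ 1: {1,3,4,5}  [accepting]
'b' @ 2: {1,3,4,5}  [accepting]
'a' @ 3: {1,3,4,5}  [accepting]
'b' @ 4: {1,3,4,5}  [accepting]
final: {1,3,4,5}; accept 1 in set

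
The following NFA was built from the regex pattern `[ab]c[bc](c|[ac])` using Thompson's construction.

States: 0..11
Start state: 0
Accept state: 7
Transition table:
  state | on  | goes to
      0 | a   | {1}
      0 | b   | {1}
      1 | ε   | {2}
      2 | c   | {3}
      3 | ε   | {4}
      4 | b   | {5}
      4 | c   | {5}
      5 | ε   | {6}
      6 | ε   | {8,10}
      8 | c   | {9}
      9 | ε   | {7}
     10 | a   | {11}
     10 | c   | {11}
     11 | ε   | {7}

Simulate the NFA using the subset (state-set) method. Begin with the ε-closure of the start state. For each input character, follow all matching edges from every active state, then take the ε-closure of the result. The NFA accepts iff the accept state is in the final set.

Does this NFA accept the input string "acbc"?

Answer: ACCEPT

Steps:
initial (ε-close {0}): {0}
'a' @ 1: {1,2}
'c' @ 2: {3,4}
'b' @ 3: {5,6,8,10}
'c' @ 4: {7,9,11}  (accept∈set)
final: {7,9,11}; accept 7 in set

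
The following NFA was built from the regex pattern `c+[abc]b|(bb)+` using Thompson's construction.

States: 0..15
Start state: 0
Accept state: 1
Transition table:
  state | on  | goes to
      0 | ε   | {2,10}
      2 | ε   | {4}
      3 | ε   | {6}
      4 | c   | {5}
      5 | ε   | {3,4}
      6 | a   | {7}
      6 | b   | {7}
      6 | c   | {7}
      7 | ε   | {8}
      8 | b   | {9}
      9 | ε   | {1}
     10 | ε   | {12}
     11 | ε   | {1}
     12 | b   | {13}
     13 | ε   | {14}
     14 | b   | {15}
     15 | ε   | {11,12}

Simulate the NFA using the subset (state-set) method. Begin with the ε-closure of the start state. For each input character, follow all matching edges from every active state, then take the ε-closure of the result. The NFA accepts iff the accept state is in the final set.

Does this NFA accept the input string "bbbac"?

Answer: REJECT

Trace:
start: ε-closure({0}) = {0,2,4,10,12}
'b' @ 1: {13,14}
'b' @ 2: {1,11,12,15}  ✓accept
'b' @ 3: {13,14}
'a' @ 4: {}  — no active states
rest 'c' ignored (set empty)
final: {}; accept 1 not in set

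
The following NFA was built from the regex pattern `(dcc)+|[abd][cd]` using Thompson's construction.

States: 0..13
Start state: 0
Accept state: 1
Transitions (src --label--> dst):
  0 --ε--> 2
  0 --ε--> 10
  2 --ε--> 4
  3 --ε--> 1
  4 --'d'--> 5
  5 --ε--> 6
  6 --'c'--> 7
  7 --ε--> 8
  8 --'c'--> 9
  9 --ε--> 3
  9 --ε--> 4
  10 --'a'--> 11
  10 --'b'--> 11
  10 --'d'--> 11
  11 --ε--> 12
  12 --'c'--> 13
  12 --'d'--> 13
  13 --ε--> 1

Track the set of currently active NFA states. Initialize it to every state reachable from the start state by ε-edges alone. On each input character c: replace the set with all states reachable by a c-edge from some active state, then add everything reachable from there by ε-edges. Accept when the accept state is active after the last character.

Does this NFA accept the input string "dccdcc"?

Answer: ACCEPT

Steps:
S₀ = ε-closure({0}) = {0,2,4,10}
'd' @ 1: {5,6,11,12}
'c' @ 2: {1,7,8,13}  ✓accept
'c' @ 3: {1,3,4,9}  ✓accept
'd' @ 4: {5,6}
'c' @ 5: {7,8}
'c' @ 6: {1,3,4,9}  ✓accept
final: {1,3,4,9}; accept 1 in set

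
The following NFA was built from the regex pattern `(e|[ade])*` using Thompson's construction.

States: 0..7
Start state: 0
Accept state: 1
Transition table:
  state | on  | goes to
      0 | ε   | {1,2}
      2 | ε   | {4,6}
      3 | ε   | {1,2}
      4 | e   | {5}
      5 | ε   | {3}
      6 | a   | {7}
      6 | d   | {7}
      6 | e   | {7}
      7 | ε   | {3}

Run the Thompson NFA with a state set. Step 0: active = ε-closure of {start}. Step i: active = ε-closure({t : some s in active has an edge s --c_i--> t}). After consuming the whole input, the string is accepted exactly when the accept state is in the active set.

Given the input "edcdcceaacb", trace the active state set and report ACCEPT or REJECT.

S₀ = ε-closure({0}) = {0,1,2,4,6}
'e' @ 1: {1,2,3,4,5,6,7}  (accept∈set)
'd' @ 2: {1,2,3,4,6,7}  (accept∈set)
'c' @ 3: {}  — no active states
rest 'dcceaacb' ignored (set empty)
end set {} — state 1 not in

Answer: REJECT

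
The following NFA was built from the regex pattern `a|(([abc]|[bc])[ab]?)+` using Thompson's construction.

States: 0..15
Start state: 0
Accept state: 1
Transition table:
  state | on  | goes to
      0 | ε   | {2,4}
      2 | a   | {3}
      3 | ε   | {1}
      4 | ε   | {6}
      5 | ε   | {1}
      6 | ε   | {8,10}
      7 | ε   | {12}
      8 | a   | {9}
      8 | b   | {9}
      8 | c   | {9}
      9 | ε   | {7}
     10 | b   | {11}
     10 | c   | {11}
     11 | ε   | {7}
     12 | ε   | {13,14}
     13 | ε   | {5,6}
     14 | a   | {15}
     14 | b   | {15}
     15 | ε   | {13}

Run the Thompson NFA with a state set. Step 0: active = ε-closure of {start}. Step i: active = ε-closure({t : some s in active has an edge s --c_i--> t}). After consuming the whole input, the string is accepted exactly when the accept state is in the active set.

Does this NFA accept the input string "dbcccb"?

Answer: REJECT

Steps:
initial (ε-close {0}): {0,2,4,6,8,10}
'd' @ 1: {}  — no active states
rest 'bcccb' ignored (set empty)
after full input: {}  (accept=1 not in)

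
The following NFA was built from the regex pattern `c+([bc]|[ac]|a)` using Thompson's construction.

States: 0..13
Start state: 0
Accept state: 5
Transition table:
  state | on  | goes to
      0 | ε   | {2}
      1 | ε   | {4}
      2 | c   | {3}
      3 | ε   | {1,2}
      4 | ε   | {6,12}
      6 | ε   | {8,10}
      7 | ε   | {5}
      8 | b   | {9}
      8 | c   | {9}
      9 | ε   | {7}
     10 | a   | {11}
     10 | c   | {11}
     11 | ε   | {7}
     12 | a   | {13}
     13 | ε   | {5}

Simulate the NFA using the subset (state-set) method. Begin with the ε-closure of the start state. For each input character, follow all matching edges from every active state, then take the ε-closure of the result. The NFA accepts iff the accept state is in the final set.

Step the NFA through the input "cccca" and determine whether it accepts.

Answer: ACCEPT

Steps:
S₀ = ε-closure({0}) = {0,2}
'c' @ 1: {1,2,3,4,6,8,10,12}
'c' @ 2: {1,2,3,4,5,6,7,8,9,10,11,12}  [accepting]
'c' @ 3: {1,2,3,4,5,6,7,8,9,10,11,12}  [accepting]
'c' @ 4: {1,2,3,4,5,6,7,8,9,10,11,12}  [accepting]
'a' @ 5: {5,7,11,13}  [accepting]
end set {5,7,11,13} — state 5 in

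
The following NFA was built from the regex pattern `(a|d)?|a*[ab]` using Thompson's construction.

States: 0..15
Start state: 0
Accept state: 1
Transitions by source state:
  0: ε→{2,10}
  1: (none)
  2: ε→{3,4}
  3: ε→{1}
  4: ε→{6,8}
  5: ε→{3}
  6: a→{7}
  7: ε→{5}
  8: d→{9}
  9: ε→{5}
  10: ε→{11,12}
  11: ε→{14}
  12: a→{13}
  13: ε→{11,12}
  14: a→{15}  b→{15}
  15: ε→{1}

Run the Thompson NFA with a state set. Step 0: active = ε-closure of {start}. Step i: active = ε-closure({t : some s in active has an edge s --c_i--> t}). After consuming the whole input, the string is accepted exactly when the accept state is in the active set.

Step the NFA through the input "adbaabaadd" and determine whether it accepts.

initial (ε-close {0}): {0,1,2,3,4,6,8,10,11,12,14}
'a' @ 1: {1,3,5,7,11,12,13,14,15}  ✓accept
'd' @ 2: {}  — no active states
rest 'baabaadd' ignored (set empty)
after full input: {}  (accept=1 not in)

Answer: REJECT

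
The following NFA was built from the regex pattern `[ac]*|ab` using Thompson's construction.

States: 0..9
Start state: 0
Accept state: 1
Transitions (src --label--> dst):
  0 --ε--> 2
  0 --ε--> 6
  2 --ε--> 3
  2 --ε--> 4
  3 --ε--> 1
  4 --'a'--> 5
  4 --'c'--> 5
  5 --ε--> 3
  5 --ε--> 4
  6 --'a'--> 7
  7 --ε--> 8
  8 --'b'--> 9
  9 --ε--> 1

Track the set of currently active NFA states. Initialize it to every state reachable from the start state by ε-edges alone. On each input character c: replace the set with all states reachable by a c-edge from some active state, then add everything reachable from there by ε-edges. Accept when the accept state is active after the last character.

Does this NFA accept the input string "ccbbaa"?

Answer: REJECT

Steps:
initial (ε-close {0}): {0,1,2,3,4,6}
'c' @ 1: {1,3,4,5}  [accepting]
'c' @ 2: {1,3,4,5}  [accepting]
'b' @ 3: {}  — no active states
rest 'baa' ignored (set empty)
final: {}; accept 1 not in set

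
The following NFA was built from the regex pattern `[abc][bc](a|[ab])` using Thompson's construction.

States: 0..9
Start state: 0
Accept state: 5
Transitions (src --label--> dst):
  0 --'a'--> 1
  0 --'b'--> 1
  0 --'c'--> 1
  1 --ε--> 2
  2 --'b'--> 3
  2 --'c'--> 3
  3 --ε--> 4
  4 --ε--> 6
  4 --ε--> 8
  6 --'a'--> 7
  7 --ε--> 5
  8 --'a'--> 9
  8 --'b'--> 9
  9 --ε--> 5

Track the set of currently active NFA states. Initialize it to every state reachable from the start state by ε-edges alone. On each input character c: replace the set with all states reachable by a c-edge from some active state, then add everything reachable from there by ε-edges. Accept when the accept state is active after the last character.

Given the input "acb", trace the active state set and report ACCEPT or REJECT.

start: ε-closure({0}) = {0}
'a' @ 1: {1,2}
'c' @ 2: {3,4,6,8}
'b' @ 3: {5,9}  (accept∈set)
final: {5,9}; accept 5 in set

Answer: ACCEPT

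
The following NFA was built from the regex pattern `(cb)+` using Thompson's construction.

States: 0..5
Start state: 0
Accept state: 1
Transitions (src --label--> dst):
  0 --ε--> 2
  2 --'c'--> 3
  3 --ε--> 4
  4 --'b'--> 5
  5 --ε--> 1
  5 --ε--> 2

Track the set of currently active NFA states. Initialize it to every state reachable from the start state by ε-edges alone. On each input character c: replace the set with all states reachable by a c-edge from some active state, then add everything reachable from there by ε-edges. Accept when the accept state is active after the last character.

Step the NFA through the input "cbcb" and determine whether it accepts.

S₀ = ε-closure({0}) = {0,2}
'c' @ 1: {3,4}
'b' @ 2: {1,2,5}  [accepting]
'c' @ 3: {3,4}
'b' @ 4: {1,2,5}  [accepting]
final: {1,2,5}; accept 1 in set

Answer: ACCEPT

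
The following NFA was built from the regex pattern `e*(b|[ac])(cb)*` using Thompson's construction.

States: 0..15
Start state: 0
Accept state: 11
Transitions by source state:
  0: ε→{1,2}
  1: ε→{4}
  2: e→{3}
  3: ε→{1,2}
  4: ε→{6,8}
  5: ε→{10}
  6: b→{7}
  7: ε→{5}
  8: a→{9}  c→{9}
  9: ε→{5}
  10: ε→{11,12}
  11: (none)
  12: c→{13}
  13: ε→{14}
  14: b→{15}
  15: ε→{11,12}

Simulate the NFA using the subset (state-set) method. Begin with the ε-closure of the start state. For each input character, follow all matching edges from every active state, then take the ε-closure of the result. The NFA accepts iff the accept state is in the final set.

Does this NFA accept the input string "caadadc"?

initial (ε-close {0}): {0,1,2,4,6,8}
'c' @ 1: {5,9,10,11,12}  (accept∈set)
'a' @ 2: {}  — no active states
rest 'adadc' ignored (set empty)
after full input: {}  (accept=11 not in)

Answer: REJECT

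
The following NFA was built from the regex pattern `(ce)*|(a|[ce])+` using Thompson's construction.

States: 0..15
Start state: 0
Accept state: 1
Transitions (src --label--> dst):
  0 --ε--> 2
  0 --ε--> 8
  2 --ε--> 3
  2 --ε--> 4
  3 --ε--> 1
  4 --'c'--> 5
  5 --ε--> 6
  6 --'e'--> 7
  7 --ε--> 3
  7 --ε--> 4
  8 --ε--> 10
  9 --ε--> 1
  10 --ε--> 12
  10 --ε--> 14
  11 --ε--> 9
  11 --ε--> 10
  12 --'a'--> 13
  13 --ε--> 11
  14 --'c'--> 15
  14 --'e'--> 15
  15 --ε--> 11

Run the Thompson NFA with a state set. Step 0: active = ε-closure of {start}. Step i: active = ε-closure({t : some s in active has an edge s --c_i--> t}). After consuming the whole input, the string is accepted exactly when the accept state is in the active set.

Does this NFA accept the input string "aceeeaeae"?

start: ε-closure({0}) = {0,1,2,3,4,8,10,12,14}
'a' @ 1: {1,9,10,11,12,13,14}  (accept∈set)
'c' @ 2: {1,9,10,11,12,14,15}  (accept∈set)
'e' @ 3: {1,9,10,11,12,14,15}  (accept∈set)
'e' @ 4: {1,9,10,11,12,14,15}  (accept∈set)
'e' @ 5: {1,9,10,11,12,14,15}  (accept∈set)
'a' @ 6: {1,9,10,11,12,13,14}  (accept∈set)
'e' @ 7: {1,9,10,11,12,14,15}  (accept∈set)
'a' @ 8: {1,9,10,11,12,13,14}  (accept∈set)
'e' @ 9: {1,9,10,11,12,14,15}  (accept∈set)
after full input: {1,9,10,11,12,14,15}  (accept=1 in)

Answer: ACCEPT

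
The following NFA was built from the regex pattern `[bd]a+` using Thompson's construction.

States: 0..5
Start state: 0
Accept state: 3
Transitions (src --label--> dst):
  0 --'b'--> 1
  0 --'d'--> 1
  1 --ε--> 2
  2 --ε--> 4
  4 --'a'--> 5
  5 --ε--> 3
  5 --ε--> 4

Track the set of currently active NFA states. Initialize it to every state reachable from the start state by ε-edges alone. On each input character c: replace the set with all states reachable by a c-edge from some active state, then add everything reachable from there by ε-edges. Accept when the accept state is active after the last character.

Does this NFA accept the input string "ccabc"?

Answer: REJECT

Derivation:
initial (ε-close {0}): {0}
'c' @ 1: {}  — state set empty
rest 'cabc' ignored (set empty)
final: {}; accept 3 not in set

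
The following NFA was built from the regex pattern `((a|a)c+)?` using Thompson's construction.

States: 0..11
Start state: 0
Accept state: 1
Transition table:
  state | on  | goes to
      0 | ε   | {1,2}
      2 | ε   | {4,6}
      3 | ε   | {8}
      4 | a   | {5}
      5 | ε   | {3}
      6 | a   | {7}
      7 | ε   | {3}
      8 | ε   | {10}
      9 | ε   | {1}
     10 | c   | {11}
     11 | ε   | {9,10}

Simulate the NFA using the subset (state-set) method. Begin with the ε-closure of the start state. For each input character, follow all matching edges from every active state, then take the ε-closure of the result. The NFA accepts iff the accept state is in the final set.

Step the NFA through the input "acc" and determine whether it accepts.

start: ε-closure({0}) = {0,1,2,4,6}
'a' @ 1: {3,5,7,8,10}
'c' @ 2: {1,9,10,11}  (accept∈set)
'c' @ 3: {1,9,10,11}  (accept∈set)
final: {1,9,10,11}; accept 1 in set

Answer: ACCEPT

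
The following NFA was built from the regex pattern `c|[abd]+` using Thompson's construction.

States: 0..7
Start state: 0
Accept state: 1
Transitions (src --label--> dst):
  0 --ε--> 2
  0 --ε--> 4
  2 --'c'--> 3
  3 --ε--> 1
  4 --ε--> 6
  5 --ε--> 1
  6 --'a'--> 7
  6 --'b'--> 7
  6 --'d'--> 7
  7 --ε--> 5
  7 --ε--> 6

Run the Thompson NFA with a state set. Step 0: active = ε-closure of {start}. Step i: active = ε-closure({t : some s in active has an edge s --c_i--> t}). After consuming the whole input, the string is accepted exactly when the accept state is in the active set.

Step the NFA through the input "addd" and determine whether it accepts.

Answer: ACCEPT

Steps:
initial (ε-close {0}): {0,2,4,6}
'a' @ 1: {1,5,6,7}  (accept∈set)
'd' @ 2: {1,5,6,7}  (accept∈set)
'd' @ 3: {1,5,6,7}  (accept∈set)
'd' @ 4: {1,5,6,7}  (accept∈set)
final: {1,5,6,7}; accept 1 in set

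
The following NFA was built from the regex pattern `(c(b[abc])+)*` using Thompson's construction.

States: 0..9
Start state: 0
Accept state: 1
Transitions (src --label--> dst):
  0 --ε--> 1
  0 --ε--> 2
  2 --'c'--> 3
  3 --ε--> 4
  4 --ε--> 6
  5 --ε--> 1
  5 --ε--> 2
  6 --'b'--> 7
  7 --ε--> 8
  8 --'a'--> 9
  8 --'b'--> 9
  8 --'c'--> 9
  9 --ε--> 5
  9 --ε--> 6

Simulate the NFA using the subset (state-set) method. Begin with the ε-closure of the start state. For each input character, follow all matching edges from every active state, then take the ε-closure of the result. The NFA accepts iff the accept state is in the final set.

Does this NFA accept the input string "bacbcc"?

Answer: REJECT

Trace:
start: ε-closure({0}) = {0,1,2}
'b' @ 1: {}  — no active states
rest 'acbcc' ignored (set empty)
after full input: {}  (accept=1 not in)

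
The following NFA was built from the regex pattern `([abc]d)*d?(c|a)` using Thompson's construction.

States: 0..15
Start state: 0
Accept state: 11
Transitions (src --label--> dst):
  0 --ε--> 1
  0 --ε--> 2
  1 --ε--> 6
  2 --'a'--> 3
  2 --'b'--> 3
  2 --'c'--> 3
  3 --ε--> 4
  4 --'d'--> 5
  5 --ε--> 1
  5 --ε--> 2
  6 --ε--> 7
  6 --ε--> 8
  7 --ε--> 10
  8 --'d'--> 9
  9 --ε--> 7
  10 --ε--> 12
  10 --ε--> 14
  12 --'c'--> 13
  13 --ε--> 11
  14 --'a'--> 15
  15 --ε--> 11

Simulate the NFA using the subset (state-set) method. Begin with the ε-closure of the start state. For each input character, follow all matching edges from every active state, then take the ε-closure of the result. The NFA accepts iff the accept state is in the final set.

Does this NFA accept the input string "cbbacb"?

start: ε-closure({0}) = {0,1,2,6,7,8,10,12,14}
'c' @ 1: {3,4,11,13}  (accept∈set)
'b' @ 2: {}  — no active states
rest 'bacb' ignored (set empty)
end set {} — state 11 not in

Answer: REJECT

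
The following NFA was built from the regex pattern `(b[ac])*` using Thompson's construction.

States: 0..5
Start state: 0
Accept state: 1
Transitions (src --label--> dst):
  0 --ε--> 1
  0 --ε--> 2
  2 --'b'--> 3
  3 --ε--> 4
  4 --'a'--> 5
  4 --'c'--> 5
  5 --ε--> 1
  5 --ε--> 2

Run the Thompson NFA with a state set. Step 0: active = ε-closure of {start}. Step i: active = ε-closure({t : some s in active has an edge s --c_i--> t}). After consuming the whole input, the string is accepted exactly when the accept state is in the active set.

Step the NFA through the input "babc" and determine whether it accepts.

start: ε-closure({0}) = {0,1,2}
'b' @ 1: {3,4}
'a' @ 2: {1,2,5}  ✓accept
'b' @ 3: {3,4}
'c' @ 4: {1,2,5}  ✓accept
end set {1,2,5} — state 1 in

Answer: ACCEPT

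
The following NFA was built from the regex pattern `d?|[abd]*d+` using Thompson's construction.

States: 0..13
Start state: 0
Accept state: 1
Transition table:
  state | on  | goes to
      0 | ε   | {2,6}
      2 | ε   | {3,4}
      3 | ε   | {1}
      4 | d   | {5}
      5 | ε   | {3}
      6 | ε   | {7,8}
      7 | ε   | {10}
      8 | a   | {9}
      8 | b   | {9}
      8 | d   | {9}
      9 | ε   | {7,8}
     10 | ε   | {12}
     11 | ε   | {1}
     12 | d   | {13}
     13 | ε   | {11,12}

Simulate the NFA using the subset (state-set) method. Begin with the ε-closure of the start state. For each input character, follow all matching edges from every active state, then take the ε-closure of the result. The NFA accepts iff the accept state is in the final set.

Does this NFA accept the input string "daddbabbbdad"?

Answer: ACCEPT

Derivation:
start: ε-closure({0}) = {0,1,2,3,4,6,7,8,10,12}
'd' @ 1: {1,3,5,7,8,9,10,11,12,13}  (accept∈set)
'a' @ 2: {7,8,9,10,12}
'd' @ 3: {1,7,8,9,10,11,12,13}  (accept∈set)
'd' @ 4: {1,7,8,9,10,11,12,13}  (accept∈set)
'b' @ 5: {7,8,9,10,12}
'a' @ 6: {7,8,9,10,12}
'b' @ 7: {7,8,9,10,12}
'b' @ 8: {7,8,9,10,12}
'b' @ 9: {7,8,9,10,12}
'd' @ 10: {1,7,8,9,10,11,12,13}  (accept∈set)
'a' @ 11: {7,8,9,10,12}
'd' @ 12: {1,7,8,9,10,11,12,13}  (accept∈set)
end set {1,7,8,9,10,11,12,13} — state 1 in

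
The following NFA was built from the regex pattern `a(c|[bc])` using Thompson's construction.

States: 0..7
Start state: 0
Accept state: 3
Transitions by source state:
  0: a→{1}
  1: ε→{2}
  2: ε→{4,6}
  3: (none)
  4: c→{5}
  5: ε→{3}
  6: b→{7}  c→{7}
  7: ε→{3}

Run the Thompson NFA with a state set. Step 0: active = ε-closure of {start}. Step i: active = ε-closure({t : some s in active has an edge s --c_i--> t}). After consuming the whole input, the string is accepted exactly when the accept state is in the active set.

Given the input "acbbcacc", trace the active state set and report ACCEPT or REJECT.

initial (ε-close {0}): {0}
'a' @ 1: {1,2,4,6}
'c' @ 2: {3,5,7}  (accept∈set)
'b' @ 3: {}  — dead — no transitions
rest 'bcacc' ignored (set empty)
end set {} — state 3 not in

Answer: REJECT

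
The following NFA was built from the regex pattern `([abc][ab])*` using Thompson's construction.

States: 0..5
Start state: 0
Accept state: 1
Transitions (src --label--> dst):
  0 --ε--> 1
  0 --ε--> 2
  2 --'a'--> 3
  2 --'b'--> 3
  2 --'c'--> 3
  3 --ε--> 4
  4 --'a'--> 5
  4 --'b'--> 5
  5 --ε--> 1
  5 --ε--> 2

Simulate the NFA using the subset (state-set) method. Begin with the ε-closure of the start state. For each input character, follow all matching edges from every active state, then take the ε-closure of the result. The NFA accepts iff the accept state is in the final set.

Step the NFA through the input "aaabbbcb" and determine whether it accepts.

initial (ε-close {0}): {0,1,2}
'a' @ 1: {3,4}
'a' @ 2: {1,2,5}  ✓accept
'a' @ 3: {3,4}
'b' @ 4: {1,2,5}  ✓accept
'b' @ 5: {3,4}
'b' @ 6: {1,2,5}  ✓accept
'c' @ 7: {3,4}
'b' @ 8: {1,2,5}  ✓accept
end set {1,2,5} — state 1 in

Answer: ACCEPT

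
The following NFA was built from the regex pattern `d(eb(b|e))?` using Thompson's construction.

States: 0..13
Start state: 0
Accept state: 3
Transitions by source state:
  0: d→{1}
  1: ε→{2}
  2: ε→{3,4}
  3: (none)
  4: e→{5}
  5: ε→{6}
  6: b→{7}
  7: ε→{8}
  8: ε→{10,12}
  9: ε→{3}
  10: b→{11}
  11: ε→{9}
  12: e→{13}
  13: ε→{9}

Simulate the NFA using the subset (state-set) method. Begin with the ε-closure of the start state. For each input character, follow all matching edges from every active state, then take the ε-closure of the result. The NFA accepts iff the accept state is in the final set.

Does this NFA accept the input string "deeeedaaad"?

Answer: REJECT

Steps:
S₀ = ε-closure({0}) = {0}
'd' @ 1: {1,2,3,4}  ✓accept
'e' @ 2: {5,6}
'e' @ 3: {}  — state set empty
rest 'eedaaad' ignored (set empty)
final: {}; accept 3 not in set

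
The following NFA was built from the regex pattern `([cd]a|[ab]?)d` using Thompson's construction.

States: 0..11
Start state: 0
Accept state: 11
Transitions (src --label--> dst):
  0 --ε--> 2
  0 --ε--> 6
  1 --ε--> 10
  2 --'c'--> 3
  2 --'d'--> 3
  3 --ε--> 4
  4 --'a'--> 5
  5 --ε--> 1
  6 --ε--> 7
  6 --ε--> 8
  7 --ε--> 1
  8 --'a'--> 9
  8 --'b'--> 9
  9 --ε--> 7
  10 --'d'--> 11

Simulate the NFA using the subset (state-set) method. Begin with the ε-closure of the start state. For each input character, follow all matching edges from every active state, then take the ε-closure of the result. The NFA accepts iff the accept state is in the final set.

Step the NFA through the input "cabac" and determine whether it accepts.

Answer: REJECT

Steps:
start: ε-closure({0}) = {0,1,2,6,7,8,10}
'c' @ 1: {3,4}
'a' @ 2: {1,5,10}
'b' @ 3: {}  — dead — no transitions
rest 'ac' ignored (set empty)
final: {}; accept 11 not in set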